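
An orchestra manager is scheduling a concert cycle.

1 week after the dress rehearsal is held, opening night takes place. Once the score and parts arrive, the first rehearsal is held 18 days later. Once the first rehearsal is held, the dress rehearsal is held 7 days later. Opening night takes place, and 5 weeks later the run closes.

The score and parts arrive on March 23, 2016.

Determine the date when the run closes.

May 29, 2016

The score and parts arrive: Mar 23, 2016.
The first rehearsal is held: Mar 23, 2016 + 18 days = Apr 10, 2016.
The dress rehearsal is held: Apr 10, 2016 + 7 days = Apr 17, 2016.
Opening night takes place: Apr 17, 2016 + 1 week = Apr 24, 2016.
The run closes: Apr 24, 2016 + 5 weeks = May 29, 2016.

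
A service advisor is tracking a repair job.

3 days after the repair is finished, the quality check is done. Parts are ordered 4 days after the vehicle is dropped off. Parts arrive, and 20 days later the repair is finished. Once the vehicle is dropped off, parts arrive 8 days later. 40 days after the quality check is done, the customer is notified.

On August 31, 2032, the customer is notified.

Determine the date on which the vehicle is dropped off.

June 21, 2032

The customer is notified: Aug 31, 2032.
The quality check is done: Aug 31, 2032 − 40 days = Jul 22, 2032.
The repair is finished: Jul 22, 2032 − 3 days = Jul 19, 2032.
Parts arrive: Jul 19, 2032 − 20 days = Jun 29, 2032.
The vehicle is dropped off: Jun 29, 2032 − 8 days = Jun 21, 2032.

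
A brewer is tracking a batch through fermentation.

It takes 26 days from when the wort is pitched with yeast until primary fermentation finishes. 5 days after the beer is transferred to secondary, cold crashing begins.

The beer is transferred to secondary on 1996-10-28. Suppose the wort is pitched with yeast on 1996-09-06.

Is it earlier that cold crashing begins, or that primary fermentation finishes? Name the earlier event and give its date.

Primary fermentation finishes — 1996-10-02

The beer is transferred to secondary: Oct 28, 1996.
Cold crashing begins: Oct 28, 1996 + 5 days = Nov 2, 1996.
The wort is pitched with yeast: Sep 6, 1996.
Primary fermentation finishes: Sep 6, 1996 + 26 days = Oct 2, 1996.
Comparing: cold crashing begins on Nov 2, 1996 vs primary fermentation finishes on Oct 2, 1996. Earlier: primary fermentation finishes.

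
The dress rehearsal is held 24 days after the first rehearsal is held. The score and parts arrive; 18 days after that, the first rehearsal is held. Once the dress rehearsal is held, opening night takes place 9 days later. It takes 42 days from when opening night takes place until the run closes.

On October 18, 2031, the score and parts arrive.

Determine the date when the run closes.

January 19, 2032

The score and parts arrive: Oct 18, 2031.
The first rehearsal is held: Oct 18, 2031 + 18 days = Nov 5, 2031.
The dress rehearsal is held: Nov 5, 2031 + 24 days = Nov 29, 2031.
Opening night takes place: Nov 29, 2031 + 9 days = Dec 8, 2031.
The run closes: Dec 8, 2031 + 42 days = Jan 19, 2032.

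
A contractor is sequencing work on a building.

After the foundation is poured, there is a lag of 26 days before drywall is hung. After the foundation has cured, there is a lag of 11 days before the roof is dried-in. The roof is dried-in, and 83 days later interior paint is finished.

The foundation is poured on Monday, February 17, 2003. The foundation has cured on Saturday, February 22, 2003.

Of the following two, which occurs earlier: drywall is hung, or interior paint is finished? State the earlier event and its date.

The foundation is poured: Feb 17, 2003.
Drywall is hung: Feb 17, 2003 + 26 days = Mar 15, 2003.
The foundation has cured: Feb 22, 2003.
The roof is dried-in: Feb 22, 2003 + 11 days = Mar 5, 2003.
Interior paint is finished: Mar 5, 2003 + 83 days = May 27, 2003.
Comparing: drywall is hung on Mar 15, 2003 vs interior paint is finished on May 27, 2003. Earlier: drywall is hung.

Drywall is hung — Saturday, March 15, 2003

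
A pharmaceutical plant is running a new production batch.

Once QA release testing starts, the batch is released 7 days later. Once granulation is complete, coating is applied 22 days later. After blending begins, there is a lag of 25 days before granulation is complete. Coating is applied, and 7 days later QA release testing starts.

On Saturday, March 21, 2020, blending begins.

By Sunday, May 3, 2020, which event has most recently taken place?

Granulation is complete

Blending begins: Mar 21, 2020.
Granulation is complete: Mar 21, 2020 + 25 days = Apr 15, 2020.
Coating is applied: Apr 15, 2020 + 22 days = May 7, 2020.
QA release testing starts: May 7, 2020 + 7 days = May 14, 2020.
The batch is released: May 14, 2020 + 7 days = May 21, 2020.
May 3, 2020 falls between when granulation is complete (Apr 15, 2020) and when coating is applied (May 7, 2020).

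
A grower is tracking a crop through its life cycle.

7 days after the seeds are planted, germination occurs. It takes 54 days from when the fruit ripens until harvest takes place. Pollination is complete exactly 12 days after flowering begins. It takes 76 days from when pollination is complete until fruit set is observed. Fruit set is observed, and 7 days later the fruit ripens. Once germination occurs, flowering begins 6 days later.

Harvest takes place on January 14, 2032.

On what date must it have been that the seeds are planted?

Harvest takes place: Jan 14, 2032.
The fruit ripens: Jan 14, 2032 − 54 days = Nov 21, 2031.
Fruit set is observed: Nov 21, 2031 − 7 days = Nov 14, 2031.
Pollination is complete: Nov 14, 2031 − 76 days = Aug 30, 2031.
Flowering begins: Aug 30, 2031 − 12 days = Aug 18, 2031.
Germination occurs: Aug 18, 2031 − 6 days = Aug 12, 2031.
The seeds are planted: Aug 12, 2031 − 7 days = Aug 5, 2031.

August 5, 2031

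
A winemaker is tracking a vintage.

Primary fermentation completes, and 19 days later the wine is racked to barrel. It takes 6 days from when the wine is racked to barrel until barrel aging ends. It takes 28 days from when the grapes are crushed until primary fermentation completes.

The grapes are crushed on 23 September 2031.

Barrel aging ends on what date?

15 November 2031

The grapes are crushed: Sep 23, 2031.
Primary fermentation completes: Sep 23, 2031 + 28 days = Oct 21, 2031.
The wine is racked to barrel: Oct 21, 2031 + 19 days = Nov 9, 2031.
Barrel aging ends: Nov 9, 2031 + 6 days = Nov 15, 2031.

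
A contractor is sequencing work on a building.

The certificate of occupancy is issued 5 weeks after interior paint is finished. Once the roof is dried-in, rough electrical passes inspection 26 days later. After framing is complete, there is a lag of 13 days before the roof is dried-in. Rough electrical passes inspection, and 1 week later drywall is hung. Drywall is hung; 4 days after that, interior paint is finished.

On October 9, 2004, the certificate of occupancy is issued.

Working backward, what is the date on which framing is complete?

The certificate of occupancy is issued: Oct 9, 2004.
Interior paint is finished: Oct 9, 2004 − 5 weeks = Sep 4, 2004.
Drywall is hung: Sep 4, 2004 − 4 days = Aug 31, 2004.
Rough electrical passes inspection: Aug 31, 2004 − 1 week = Aug 24, 2004.
The roof is dried-in: Aug 24, 2004 − 26 days = Jul 29, 2004.
Framing is complete: Jul 29, 2004 − 13 days = Jul 16, 2004.

July 16, 2004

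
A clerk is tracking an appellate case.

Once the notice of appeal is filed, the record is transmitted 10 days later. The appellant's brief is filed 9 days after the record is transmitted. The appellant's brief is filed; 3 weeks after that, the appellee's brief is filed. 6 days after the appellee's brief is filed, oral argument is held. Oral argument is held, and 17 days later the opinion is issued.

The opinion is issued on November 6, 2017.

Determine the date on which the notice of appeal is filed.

The opinion is issued: Nov 6, 2017.
Oral argument is held: Nov 6, 2017 − 17 days = Oct 20, 2017.
The appellee's brief is filed: Oct 20, 2017 − 6 days = Oct 14, 2017.
The appellant's brief is filed: Oct 14, 2017 − 3 weeks = Sep 23, 2017.
The record is transmitted: Sep 23, 2017 − 9 days = Sep 14, 2017.
The notice of appeal is filed: Sep 14, 2017 − 10 days = Sep 4, 2017.

September 4, 2017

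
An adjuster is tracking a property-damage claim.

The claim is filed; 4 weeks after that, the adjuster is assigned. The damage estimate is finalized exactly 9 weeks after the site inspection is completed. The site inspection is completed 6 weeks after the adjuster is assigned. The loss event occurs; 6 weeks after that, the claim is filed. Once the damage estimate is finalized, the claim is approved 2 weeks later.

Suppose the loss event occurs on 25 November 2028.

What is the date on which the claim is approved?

2 June 2029

The loss event occurs: Nov 25, 2028.
The claim is filed: Nov 25, 2028 + 6 weeks = Jan 6, 2029.
The adjuster is assigned: Jan 6, 2029 + 4 weeks = Feb 3, 2029.
The site inspection is completed: Feb 3, 2029 + 6 weeks = Mar 17, 2029.
The damage estimate is finalized: Mar 17, 2029 + 9 weeks = May 19, 2029.
The claim is approved: May 19, 2029 + 2 weeks = Jun 2, 2029.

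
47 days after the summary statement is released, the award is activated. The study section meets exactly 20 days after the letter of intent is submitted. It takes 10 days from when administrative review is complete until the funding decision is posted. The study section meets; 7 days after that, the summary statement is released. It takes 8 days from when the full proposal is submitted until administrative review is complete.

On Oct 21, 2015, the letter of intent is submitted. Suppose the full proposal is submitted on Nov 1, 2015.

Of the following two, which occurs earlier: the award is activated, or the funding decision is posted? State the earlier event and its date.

The funding decision is posted — Nov 19, 2015

The letter of intent is submitted: Oct 21, 2015.
The study section meets: Oct 21, 2015 + 20 days = Nov 10, 2015.
The summary statement is released: Nov 10, 2015 + 7 days = Nov 17, 2015.
The award is activated: Nov 17, 2015 + 47 days = Jan 3, 2016.
The full proposal is submitted: Nov 1, 2015.
Administrative review is complete: Nov 1, 2015 + 8 days = Nov 9, 2015.
The funding decision is posted: Nov 9, 2015 + 10 days = Nov 19, 2015.
Comparing: the award is activated on Jan 3, 2016 vs the funding decision is posted on Nov 19, 2015. Earlier: the funding decision is posted.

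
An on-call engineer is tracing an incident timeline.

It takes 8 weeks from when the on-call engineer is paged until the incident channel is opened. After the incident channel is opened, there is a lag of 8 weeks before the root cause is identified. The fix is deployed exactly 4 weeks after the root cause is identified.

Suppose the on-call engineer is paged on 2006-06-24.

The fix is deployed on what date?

2006-11-11

The on-call engineer is paged: Jun 24, 2006.
The incident channel is opened: Jun 24, 2006 + 8 weeks = Aug 19, 2006.
The root cause is identified: Aug 19, 2006 + 8 weeks = Oct 14, 2006.
The fix is deployed: Oct 14, 2006 + 4 weeks = Nov 11, 2006.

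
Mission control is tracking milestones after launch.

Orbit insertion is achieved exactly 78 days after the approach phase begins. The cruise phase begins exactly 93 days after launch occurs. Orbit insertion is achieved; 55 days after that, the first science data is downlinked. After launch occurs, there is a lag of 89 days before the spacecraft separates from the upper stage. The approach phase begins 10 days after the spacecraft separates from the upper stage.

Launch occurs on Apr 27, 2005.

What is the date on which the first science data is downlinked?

Launch occurs: Apr 27, 2005.
The spacecraft separates from the upper stage: Apr 27, 2005 + 89 days = Jul 25, 2005.
The approach phase begins: Jul 25, 2005 + 10 days = Aug 4, 2005.
Orbit insertion is achieved: Aug 4, 2005 + 78 days = Oct 21, 2005.
The first science data is downlinked: Oct 21, 2005 + 55 days = Dec 15, 2005.

Dec 15, 2005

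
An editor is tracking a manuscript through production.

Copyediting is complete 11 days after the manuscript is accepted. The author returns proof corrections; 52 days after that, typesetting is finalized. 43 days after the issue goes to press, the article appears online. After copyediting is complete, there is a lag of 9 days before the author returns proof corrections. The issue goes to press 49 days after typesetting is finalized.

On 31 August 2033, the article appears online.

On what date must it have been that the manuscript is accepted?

20 March 2033

The article appears online: Aug 31, 2033.
The issue goes to press: Aug 31, 2033 − 43 days = Jul 19, 2033.
Typesetting is finalized: Jul 19, 2033 − 49 days = May 31, 2033.
The author returns proof corrections: May 31, 2033 − 52 days = Apr 9, 2033.
Copyediting is complete: Apr 9, 2033 − 9 days = Mar 31, 2033.
The manuscript is accepted: Mar 31, 2033 − 11 days = Mar 20, 2033.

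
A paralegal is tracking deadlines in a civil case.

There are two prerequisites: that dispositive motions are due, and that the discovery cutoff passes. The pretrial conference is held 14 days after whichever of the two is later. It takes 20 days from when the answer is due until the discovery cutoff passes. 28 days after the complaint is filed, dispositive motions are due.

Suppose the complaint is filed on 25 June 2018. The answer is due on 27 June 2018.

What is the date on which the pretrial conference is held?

6 August 2018

The complaint is filed: Jun 25, 2018.
Dispositive motions are due: Jun 25, 2018 + 28 days = Jul 23, 2018.
The answer is due: Jun 27, 2018.
The discovery cutoff passes: Jun 27, 2018 + 20 days = Jul 17, 2018.
Both prerequisites met — dispositive motions are due (Jul 23, 2018), the discovery cutoff passes (Jul 17, 2018); the later is Jul 23, 2018.
The pretrial conference is held: Jul 23, 2018 + 14 days = Aug 6, 2018.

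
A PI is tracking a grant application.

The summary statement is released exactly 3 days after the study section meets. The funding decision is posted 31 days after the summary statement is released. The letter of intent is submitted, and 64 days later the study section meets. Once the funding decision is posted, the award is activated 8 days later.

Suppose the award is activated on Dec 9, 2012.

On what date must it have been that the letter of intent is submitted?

Aug 25, 2012

The award is activated: Dec 9, 2012.
The funding decision is posted: Dec 9, 2012 − 8 days = Dec 1, 2012.
The summary statement is released: Dec 1, 2012 − 31 days = Oct 31, 2012.
The study section meets: Oct 31, 2012 − 3 days = Oct 28, 2012.
The letter of intent is submitted: Oct 28, 2012 − 64 days = Aug 25, 2012.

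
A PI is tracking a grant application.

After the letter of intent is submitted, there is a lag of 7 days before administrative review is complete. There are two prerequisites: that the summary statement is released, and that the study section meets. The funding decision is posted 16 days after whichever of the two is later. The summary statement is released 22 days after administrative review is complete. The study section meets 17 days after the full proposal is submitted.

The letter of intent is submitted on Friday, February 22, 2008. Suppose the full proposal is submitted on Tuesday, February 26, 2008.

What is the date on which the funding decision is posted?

The letter of intent is submitted: Feb 22, 2008.
Administrative review is complete: Feb 22, 2008 + 7 days = Feb 29, 2008.
The summary statement is released: Feb 29, 2008 + 22 days = Mar 22, 2008.
The full proposal is submitted: Feb 26, 2008.
The study section meets: Feb 26, 2008 + 17 days = Mar 14, 2008.
Both prerequisites met — the summary statement is released (Mar 22, 2008), the study section meets (Mar 14, 2008); the later is Mar 22, 2008.
The funding decision is posted: Mar 22, 2008 + 16 days = Apr 7, 2008.

Monday, April 7, 2008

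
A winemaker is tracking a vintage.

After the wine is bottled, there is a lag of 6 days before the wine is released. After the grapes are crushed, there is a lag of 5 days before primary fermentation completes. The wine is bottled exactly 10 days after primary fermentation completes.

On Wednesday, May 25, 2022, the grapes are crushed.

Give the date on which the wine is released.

Wednesday, June 15, 2022

The grapes are crushed: May 25, 2022.
Primary fermentation completes: May 25, 2022 + 5 days = May 30, 2022.
The wine is bottled: May 30, 2022 + 10 days = Jun 9, 2022.
The wine is released: Jun 9, 2022 + 6 days = Jun 15, 2022.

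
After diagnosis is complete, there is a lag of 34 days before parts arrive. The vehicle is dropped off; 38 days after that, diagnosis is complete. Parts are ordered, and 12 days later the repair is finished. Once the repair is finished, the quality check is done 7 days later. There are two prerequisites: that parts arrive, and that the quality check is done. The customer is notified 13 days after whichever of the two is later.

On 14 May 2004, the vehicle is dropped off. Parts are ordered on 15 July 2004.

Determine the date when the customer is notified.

The vehicle is dropped off: May 14, 2004.
Diagnosis is complete: May 14, 2004 + 38 days = Jun 21, 2004.
Parts arrive: Jun 21, 2004 + 34 days = Jul 25, 2004.
Parts are ordered: Jul 15, 2004.
The repair is finished: Jul 15, 2004 + 12 days = Jul 27, 2004.
The quality check is done: Jul 27, 2004 + 7 days = Aug 3, 2004.
Both prerequisites met — parts arrive (Jul 25, 2004), the quality check is done (Aug 3, 2004); the later is Aug 3, 2004.
The customer is notified: Aug 3, 2004 + 13 days = Aug 16, 2004.

16 August 2004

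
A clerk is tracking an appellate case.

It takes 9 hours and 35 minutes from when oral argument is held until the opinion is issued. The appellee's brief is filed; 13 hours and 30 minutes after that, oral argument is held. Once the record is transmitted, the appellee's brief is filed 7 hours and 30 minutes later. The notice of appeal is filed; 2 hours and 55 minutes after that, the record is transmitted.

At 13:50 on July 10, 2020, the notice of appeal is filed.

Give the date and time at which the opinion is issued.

23:20 on July 11, 2020

The notice of appeal is filed: 13:50 Jul 10, 2020.
The record is transmitted: 13:50 Jul 10, 2020 + 2h55m = 16:45 Jul 10, 2020.
The appellee's brief is filed: 16:45 Jul 10, 2020 + 7h30m = 00:15 Jul 11, 2020.
Oral argument is held: 00:15 Jul 11, 2020 + 13h30m = 13:45 Jul 11, 2020.
The opinion is issued: 13:45 Jul 11, 2020 + 9h35m = 23:20 Jul 11, 2020.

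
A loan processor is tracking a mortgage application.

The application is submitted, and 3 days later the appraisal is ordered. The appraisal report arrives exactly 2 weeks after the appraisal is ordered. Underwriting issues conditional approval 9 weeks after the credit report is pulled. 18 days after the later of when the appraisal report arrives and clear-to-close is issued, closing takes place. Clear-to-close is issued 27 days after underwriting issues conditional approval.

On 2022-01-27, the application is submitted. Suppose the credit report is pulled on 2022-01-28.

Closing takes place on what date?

The application is submitted: Jan 27, 2022.
The appraisal is ordered: Jan 27, 2022 + 3 days = Jan 30, 2022.
The appraisal report arrives: Jan 30, 2022 + 2 weeks = Feb 13, 2022.
The credit report is pulled: Jan 28, 2022.
Underwriting issues conditional approval: Jan 28, 2022 + 9 weeks = Apr 1, 2022.
Clear-to-close is issued: Apr 1, 2022 + 27 days = Apr 28, 2022.
Both prerequisites met — the appraisal report arrives (Feb 13, 2022), clear-to-close is issued (Apr 28, 2022); the later is Apr 28, 2022.
Closing takes place: Apr 28, 2022 + 18 days = May 16, 2022.

2022-05-16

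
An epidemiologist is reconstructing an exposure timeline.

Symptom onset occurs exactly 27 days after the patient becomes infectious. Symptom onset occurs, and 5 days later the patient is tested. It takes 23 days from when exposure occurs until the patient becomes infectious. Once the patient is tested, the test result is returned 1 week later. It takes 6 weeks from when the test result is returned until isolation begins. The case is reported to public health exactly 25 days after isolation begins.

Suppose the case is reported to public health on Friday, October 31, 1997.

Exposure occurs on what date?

Tuesday, June 24, 1997

The case is reported to public health: Oct 31, 1997.
Isolation begins: Oct 31, 1997 − 25 days = Oct 6, 1997.
The test result is returned: Oct 6, 1997 − 6 weeks = Aug 25, 1997.
The patient is tested: Aug 25, 1997 − 1 week = Aug 18, 1997.
Symptom onset occurs: Aug 18, 1997 − 5 days = Aug 13, 1997.
The patient becomes infectious: Aug 13, 1997 − 27 days = Jul 17, 1997.
Exposure occurs: Jul 17, 1997 − 23 days = Jun 24, 1997.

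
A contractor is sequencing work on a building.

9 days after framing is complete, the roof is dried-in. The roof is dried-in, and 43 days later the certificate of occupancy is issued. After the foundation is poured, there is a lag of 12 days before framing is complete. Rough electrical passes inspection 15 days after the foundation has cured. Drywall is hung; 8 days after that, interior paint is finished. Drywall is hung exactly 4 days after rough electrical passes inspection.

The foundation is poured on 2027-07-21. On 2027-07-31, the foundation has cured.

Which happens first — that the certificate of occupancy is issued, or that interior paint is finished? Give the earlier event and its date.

The foundation is poured: Jul 21, 2027.
Framing is complete: Jul 21, 2027 + 12 days = Aug 2, 2027.
The roof is dried-in: Aug 2, 2027 + 9 days = Aug 11, 2027.
The certificate of occupancy is issued: Aug 11, 2027 + 43 days = Sep 23, 2027.
The foundation has cured: Jul 31, 2027.
Rough electrical passes inspection: Jul 31, 2027 + 15 days = Aug 15, 2027.
Drywall is hung: Aug 15, 2027 + 4 days = Aug 19, 2027.
Interior paint is finished: Aug 19, 2027 + 8 days = Aug 27, 2027.
Comparing: the certificate of occupancy is issued on Sep 23, 2027 vs interior paint is finished on Aug 27, 2027. Earlier: interior paint is finished.

Interior paint is finished — 2027-08-27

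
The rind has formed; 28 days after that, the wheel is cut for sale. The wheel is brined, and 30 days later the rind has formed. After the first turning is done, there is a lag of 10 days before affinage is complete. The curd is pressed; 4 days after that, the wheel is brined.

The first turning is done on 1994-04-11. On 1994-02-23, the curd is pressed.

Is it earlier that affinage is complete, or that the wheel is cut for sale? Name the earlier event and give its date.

Affinage is complete — 1994-04-21

The first turning is done: Apr 11, 1994.
Affinage is complete: Apr 11, 1994 + 10 days = Apr 21, 1994.
The curd is pressed: Feb 23, 1994.
The wheel is brined: Feb 23, 1994 + 4 days = Feb 27, 1994.
The rind has formed: Feb 27, 1994 + 30 days = Mar 29, 1994.
The wheel is cut for sale: Mar 29, 1994 + 28 days = Apr 26, 1994.
Comparing: affinage is complete on Apr 21, 1994 vs the wheel is cut for sale on Apr 26, 1994. Earlier: affinage is complete.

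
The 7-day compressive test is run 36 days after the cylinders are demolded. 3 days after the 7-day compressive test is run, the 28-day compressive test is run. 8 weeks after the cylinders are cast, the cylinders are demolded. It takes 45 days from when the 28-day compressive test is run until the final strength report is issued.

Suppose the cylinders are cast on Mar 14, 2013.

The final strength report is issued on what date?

The cylinders are cast: Mar 14, 2013.
The cylinders are demolded: Mar 14, 2013 + 8 weeks = May 9, 2013.
The 7-day compressive test is run: May 9, 2013 + 36 days = Jun 14, 2013.
The 28-day compressive test is run: Jun 14, 2013 + 3 days = Jun 17, 2013.
The final strength report is issued: Jun 17, 2013 + 45 days = Aug 1, 2013.

Aug 1, 2013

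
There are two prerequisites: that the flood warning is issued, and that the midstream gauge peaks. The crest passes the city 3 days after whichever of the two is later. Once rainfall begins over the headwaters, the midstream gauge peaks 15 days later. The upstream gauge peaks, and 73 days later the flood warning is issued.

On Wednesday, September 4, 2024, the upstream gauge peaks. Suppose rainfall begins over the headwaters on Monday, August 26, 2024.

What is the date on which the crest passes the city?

The upstream gauge peaks: Sep 4, 2024.
The flood warning is issued: Sep 4, 2024 + 73 days = Nov 16, 2024.
Rainfall begins over the headwaters: Aug 26, 2024.
The midstream gauge peaks: Aug 26, 2024 + 15 days = Sep 10, 2024.
Both prerequisites met — the flood warning is issued (Nov 16, 2024), the midstream gauge peaks (Sep 10, 2024); the later is Nov 16, 2024.
The crest passes the city: Nov 16, 2024 + 3 days = Nov 19, 2024.

Tuesday, November 19, 2024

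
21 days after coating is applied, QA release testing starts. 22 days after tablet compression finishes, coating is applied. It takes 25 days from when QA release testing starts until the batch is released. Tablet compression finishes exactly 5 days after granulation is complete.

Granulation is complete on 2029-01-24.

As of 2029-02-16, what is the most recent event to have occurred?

Granulation is complete: Jan 24, 2029.
Tablet compression finishes: Jan 24, 2029 + 5 days = Jan 29, 2029.
Coating is applied: Jan 29, 2029 + 22 days = Feb 20, 2029.
QA release testing starts: Feb 20, 2029 + 21 days = Mar 13, 2029.
The batch is released: Mar 13, 2029 + 25 days = Apr 7, 2029.
Feb 16, 2029 falls between when tablet compression finishes (Jan 29, 2029) and when coating is applied (Feb 20, 2029).

Tablet compression finishes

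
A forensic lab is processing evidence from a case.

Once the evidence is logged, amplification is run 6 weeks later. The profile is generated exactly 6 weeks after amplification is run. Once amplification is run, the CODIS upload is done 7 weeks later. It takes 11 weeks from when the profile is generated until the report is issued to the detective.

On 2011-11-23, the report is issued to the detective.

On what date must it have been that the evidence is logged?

2011-06-15

The report is issued to the detective: Nov 23, 2011.
The profile is generated: Nov 23, 2011 − 11 weeks = Sep 7, 2011.
Amplification is run: Sep 7, 2011 − 6 weeks = Jul 27, 2011.
The evidence is logged: Jul 27, 2011 − 6 weeks = Jun 15, 2011.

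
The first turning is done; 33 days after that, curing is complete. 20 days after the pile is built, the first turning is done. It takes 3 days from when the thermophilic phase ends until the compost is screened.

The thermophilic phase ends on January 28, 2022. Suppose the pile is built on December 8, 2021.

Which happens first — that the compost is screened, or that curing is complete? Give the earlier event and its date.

The thermophilic phase ends: Jan 28, 2022.
The compost is screened: Jan 28, 2022 + 3 days = Jan 31, 2022.
The pile is built: Dec 8, 2021.
The first turning is done: Dec 8, 2021 + 20 days = Dec 28, 2021.
Curing is complete: Dec 28, 2021 + 33 days = Jan 30, 2022.
Comparing: the compost is screened on Jan 31, 2022 vs curing is complete on Jan 30, 2022. Earlier: curing is complete.

Curing is complete — January 30, 2022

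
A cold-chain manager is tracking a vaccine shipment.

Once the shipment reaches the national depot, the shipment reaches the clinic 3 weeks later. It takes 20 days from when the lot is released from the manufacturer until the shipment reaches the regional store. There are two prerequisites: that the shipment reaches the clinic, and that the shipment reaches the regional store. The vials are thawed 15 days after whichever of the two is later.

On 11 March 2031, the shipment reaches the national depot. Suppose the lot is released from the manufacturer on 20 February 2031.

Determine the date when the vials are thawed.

16 April 2031

The shipment reaches the national depot: Mar 11, 2031.
The shipment reaches the clinic: Mar 11, 2031 + 3 weeks = Apr 1, 2031.
The lot is released from the manufacturer: Feb 20, 2031.
The shipment reaches the regional store: Feb 20, 2031 + 20 days = Mar 12, 2031.
Both prerequisites met — the shipment reaches the clinic (Apr 1, 2031), the shipment reaches the regional store (Mar 12, 2031); the later is Apr 1, 2031.
The vials are thawed: Apr 1, 2031 + 15 days = Apr 16, 2031.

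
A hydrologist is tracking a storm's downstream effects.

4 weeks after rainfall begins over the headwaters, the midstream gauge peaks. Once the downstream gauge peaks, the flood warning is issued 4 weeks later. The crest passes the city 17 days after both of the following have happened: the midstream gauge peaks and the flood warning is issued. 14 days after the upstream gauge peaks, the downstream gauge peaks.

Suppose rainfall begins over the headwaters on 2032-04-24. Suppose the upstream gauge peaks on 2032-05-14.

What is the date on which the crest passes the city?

2032-07-12

Rainfall begins over the headwaters: Apr 24, 2032.
The midstream gauge peaks: Apr 24, 2032 + 4 weeks = May 22, 2032.
The upstream gauge peaks: May 14, 2032.
The downstream gauge peaks: May 14, 2032 + 14 days = May 28, 2032.
The flood warning is issued: May 28, 2032 + 4 weeks = Jun 25, 2032.
Both prerequisites met — the midstream gauge peaks (May 22, 2032), the flood warning is issued (Jun 25, 2032); the later is Jun 25, 2032.
The crest passes the city: Jun 25, 2032 + 17 days = Jul 12, 2032.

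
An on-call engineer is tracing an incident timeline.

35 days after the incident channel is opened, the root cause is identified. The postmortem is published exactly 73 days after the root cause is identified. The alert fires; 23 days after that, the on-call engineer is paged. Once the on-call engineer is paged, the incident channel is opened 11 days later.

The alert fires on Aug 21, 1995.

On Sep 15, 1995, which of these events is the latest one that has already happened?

The alert fires: Aug 21, 1995.
The on-call engineer is paged: Aug 21, 1995 + 23 days = Sep 13, 1995.
The incident channel is opened: Sep 13, 1995 + 11 days = Sep 24, 1995.
The root cause is identified: Sep 24, 1995 + 35 days = Oct 29, 1995.
The postmortem is published: Oct 29, 1995 + 73 days = Jan 10, 1996.
Sep 15, 1995 falls between when the on-call engineer is paged (Sep 13, 1995) and when the incident channel is opened (Sep 24, 1995).

The on-call engineer is paged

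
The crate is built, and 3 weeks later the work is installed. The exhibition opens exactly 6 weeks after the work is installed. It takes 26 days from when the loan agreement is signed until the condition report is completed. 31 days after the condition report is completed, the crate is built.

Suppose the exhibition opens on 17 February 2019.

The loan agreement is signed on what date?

The exhibition opens: Feb 17, 2019.
The work is installed: Feb 17, 2019 − 6 weeks = Jan 6, 2019.
The crate is built: Jan 6, 2019 − 3 weeks = Dec 16, 2018.
The condition report is completed: Dec 16, 2018 − 31 days = Nov 15, 2018.
The loan agreement is signed: Nov 15, 2018 − 26 days = Oct 20, 2018.

20 October 2018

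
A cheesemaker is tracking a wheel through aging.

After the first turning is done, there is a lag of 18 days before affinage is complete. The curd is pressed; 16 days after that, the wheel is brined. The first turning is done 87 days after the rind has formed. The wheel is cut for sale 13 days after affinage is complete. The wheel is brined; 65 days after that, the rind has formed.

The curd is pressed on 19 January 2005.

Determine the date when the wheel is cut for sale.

6 August 2005

The curd is pressed: Jan 19, 2005.
The wheel is brined: Jan 19, 2005 + 16 days = Feb 4, 2005.
The rind has formed: Feb 4, 2005 + 65 days = Apr 10, 2005.
The first turning is done: Apr 10, 2005 + 87 days = Jul 6, 2005.
Affinage is complete: Jul 6, 2005 + 18 days = Jul 24, 2005.
The wheel is cut for sale: Jul 24, 2005 + 13 days = Aug 6, 2005.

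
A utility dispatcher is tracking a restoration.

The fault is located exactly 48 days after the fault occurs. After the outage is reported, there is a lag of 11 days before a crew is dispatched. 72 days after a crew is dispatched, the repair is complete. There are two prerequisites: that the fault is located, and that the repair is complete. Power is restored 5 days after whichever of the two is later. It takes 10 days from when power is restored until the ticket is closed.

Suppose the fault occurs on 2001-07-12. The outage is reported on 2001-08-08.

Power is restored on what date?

2001-11-04

The fault occurs: Jul 12, 2001.
The fault is located: Jul 12, 2001 + 48 days = Aug 29, 2001.
The outage is reported: Aug 8, 2001.
A crew is dispatched: Aug 8, 2001 + 11 days = Aug 19, 2001.
The repair is complete: Aug 19, 2001 + 72 days = Oct 30, 2001.
Both prerequisites met — the fault is located (Aug 29, 2001), the repair is complete (Oct 30, 2001); the later is Oct 30, 2001.
Power is restored: Oct 30, 2001 + 5 days = Nov 4, 2001.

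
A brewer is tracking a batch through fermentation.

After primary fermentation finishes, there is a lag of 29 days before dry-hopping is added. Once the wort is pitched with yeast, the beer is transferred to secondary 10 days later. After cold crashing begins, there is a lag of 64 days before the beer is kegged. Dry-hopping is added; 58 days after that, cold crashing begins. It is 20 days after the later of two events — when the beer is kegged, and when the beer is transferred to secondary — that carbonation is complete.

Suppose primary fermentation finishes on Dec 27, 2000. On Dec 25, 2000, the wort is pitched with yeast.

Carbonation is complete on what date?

Jun 16, 2001

Primary fermentation finishes: Dec 27, 2000.
Dry-hopping is added: Dec 27, 2000 + 29 days = Jan 25, 2001.
Cold crashing begins: Jan 25, 2001 + 58 days = Mar 24, 2001.
The beer is kegged: Mar 24, 2001 + 64 days = May 27, 2001.
The wort is pitched with yeast: Dec 25, 2000.
The beer is transferred to secondary: Dec 25, 2000 + 10 days = Jan 4, 2001.
Both prerequisites met — the beer is kegged (May 27, 2001), the beer is transferred to secondary (Jan 4, 2001); the later is May 27, 2001.
Carbonation is complete: May 27, 2001 + 20 days = Jun 16, 2001.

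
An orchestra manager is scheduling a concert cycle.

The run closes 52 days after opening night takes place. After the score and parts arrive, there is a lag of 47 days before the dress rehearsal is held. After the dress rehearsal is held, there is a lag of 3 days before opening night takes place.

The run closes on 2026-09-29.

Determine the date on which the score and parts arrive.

2026-06-19

The run closes: Sep 29, 2026.
Opening night takes place: Sep 29, 2026 − 52 days = Aug 8, 2026.
The dress rehearsal is held: Aug 8, 2026 − 3 days = Aug 5, 2026.
The score and parts arrive: Aug 5, 2026 − 47 days = Jun 19, 2026.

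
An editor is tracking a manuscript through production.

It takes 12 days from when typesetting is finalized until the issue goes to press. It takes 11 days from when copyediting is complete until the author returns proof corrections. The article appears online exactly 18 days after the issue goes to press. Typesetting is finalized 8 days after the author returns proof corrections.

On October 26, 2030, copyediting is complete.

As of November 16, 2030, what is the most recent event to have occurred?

Copyediting is complete: Oct 26, 2030.
The author returns proof corrections: Oct 26, 2030 + 11 days = Nov 6, 2030.
Typesetting is finalized: Nov 6, 2030 + 8 days = Nov 14, 2030.
The issue goes to press: Nov 14, 2030 + 12 days = Nov 26, 2030.
The article appears online: Nov 26, 2030 + 18 days = Dec 14, 2030.
Nov 16, 2030 falls between when typesetting is finalized (Nov 14, 2030) and when the issue goes to press (Nov 26, 2030).

Typesetting is finalized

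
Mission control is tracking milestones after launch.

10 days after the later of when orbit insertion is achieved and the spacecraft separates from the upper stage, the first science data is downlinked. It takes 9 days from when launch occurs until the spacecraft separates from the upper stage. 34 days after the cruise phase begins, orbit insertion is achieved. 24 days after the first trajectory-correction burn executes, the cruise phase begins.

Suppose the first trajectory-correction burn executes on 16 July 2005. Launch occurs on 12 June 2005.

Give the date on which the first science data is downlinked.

22 September 2005

The first trajectory-correction burn executes: Jul 16, 2005.
The cruise phase begins: Jul 16, 2005 + 24 days = Aug 9, 2005.
Orbit insertion is achieved: Aug 9, 2005 + 34 days = Sep 12, 2005.
Launch occurs: Jun 12, 2005.
The spacecraft separates from the upper stage: Jun 12, 2005 + 9 days = Jun 21, 2005.
Both prerequisites met — orbit insertion is achieved (Sep 12, 2005), the spacecraft separates from the upper stage (Jun 21, 2005); the later is Sep 12, 2005.
The first science data is downlinked: Sep 12, 2005 + 10 days = Sep 22, 2005.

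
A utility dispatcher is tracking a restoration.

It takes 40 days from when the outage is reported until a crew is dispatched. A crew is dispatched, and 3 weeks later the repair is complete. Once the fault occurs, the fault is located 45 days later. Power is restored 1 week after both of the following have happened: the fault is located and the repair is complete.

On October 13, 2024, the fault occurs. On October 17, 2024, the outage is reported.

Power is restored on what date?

December 24, 2024

The fault occurs: Oct 13, 2024.
The fault is located: Oct 13, 2024 + 45 days = Nov 27, 2024.
The outage is reported: Oct 17, 2024.
A crew is dispatched: Oct 17, 2024 + 40 days = Nov 26, 2024.
The repair is complete: Nov 26, 2024 + 3 weeks = Dec 17, 2024.
Both prerequisites met — the fault is located (Nov 27, 2024), the repair is complete (Dec 17, 2024); the later is Dec 17, 2024.
Power is restored: Dec 17, 2024 + 1 week = Dec 24, 2024.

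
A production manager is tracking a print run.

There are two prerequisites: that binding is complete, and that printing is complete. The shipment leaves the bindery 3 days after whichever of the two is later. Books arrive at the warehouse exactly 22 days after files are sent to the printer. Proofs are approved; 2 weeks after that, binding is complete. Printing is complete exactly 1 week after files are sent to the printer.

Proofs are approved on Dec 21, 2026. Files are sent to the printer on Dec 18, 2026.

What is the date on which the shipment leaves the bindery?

Jan 7, 2027

Proofs are approved: Dec 21, 2026.
Binding is complete: Dec 21, 2026 + 2 weeks = Jan 4, 2027.
Files are sent to the printer: Dec 18, 2026.
Printing is complete: Dec 18, 2026 + 1 week = Dec 25, 2026.
Both prerequisites met — binding is complete (Jan 4, 2027), printing is complete (Dec 25, 2026); the later is Jan 4, 2027.
The shipment leaves the bindery: Jan 4, 2027 + 3 days = Jan 7, 2027.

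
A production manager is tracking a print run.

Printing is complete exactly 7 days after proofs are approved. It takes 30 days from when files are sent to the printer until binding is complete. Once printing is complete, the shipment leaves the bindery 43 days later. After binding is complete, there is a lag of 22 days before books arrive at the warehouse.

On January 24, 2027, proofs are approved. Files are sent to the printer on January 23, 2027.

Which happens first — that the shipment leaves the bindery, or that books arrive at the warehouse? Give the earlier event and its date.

Proofs are approved: Jan 24, 2027.
Printing is complete: Jan 24, 2027 + 7 days = Jan 31, 2027.
The shipment leaves the bindery: Jan 31, 2027 + 43 days = Mar 15, 2027.
Files are sent to the printer: Jan 23, 2027.
Binding is complete: Jan 23, 2027 + 30 days = Feb 22, 2027.
Books arrive at the warehouse: Feb 22, 2027 + 22 days = Mar 16, 2027.
Comparing: the shipment leaves the bindery on Mar 15, 2027 vs books arrive at the warehouse on Mar 16, 2027. Earlier: the shipment leaves the bindery.

The shipment leaves the bindery — March 15, 2027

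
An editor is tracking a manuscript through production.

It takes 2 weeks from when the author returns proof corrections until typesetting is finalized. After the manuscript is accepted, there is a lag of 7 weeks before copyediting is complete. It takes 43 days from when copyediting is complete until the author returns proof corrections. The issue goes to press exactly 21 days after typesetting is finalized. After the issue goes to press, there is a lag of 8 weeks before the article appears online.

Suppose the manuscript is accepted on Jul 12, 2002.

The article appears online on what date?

Jan 11, 2003

The manuscript is accepted: Jul 12, 2002.
Copyediting is complete: Jul 12, 2002 + 7 weeks = Aug 30, 2002.
The author returns proof corrections: Aug 30, 2002 + 43 days = Oct 12, 2002.
Typesetting is finalized: Oct 12, 2002 + 2 weeks = Oct 26, 2002.
The issue goes to press: Oct 26, 2002 + 21 days = Nov 16, 2002.
The article appears online: Nov 16, 2002 + 8 weeks = Jan 11, 2003.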